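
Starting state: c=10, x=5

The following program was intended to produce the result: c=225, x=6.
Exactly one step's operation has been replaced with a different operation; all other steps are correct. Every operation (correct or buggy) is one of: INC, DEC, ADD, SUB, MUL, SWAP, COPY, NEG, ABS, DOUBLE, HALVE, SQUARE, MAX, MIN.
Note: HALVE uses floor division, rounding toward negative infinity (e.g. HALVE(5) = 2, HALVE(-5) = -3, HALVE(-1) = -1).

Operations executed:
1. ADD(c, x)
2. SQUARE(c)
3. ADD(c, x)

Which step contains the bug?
Step 3

Trace with buggy code:
Initial: c=10, x=5
After step 1: c=15, x=5
After step 2: c=225, x=5
After step 3: c=230, x=5
Actual final c=230, x=5 ≠ expected c=225, x=6.
Step 3 is the only position where a single-operation replacement can produce the expected result.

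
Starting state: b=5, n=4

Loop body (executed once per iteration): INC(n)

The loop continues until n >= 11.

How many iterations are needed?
7

Tracing iterations:
Initial: b=5, n=4
After iteration 1: b=5, n=5
After iteration 2: b=5, n=6
After iteration 3: b=5, n=7
After iteration 4: b=5, n=8
After iteration 5: b=5, n=9
After iteration 6: b=5, n=10
After iteration 7: b=5, n=11
n >= 11 now holds, so the loop exits after 7 iterations.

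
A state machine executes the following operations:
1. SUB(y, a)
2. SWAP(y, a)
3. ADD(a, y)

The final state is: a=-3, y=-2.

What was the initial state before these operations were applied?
a=-2, y=-3

Working backwards:
Final state: a=-3, y=-2
Before step 3 (ADD(a, y)): a=-1, y=-2
Before step 2 (SWAP(y, a)): a=-2, y=-1
Before step 1 (SUB(y, a)): a=-2, y=-3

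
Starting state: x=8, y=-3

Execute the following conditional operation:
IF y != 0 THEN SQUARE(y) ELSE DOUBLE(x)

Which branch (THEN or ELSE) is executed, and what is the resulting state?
Branch: THEN, Final state: x=8, y=9

Evaluating condition: y != 0
y = -3
Condition is True, so THEN branch executes
After SQUARE(y): x=8, y=9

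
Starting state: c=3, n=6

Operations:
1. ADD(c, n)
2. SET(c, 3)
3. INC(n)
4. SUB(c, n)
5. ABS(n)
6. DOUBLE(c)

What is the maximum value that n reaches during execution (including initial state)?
7

Values of n at each step:
Initial: n = 6
After step 1: n = 6
After step 2: n = 6
After step 3: n = 7 ← maximum
After step 4: n = 7
After step 5: n = 7
After step 6: n = 7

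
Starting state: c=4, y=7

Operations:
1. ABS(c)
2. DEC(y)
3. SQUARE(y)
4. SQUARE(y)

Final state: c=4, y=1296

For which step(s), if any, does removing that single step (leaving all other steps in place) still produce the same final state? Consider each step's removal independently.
Step(s) 1

Testing removal of each single step:
Without step 1: final = c=4, y=1296 (same)
Without step 2: final = c=4, y=2401 (different)
Without step 3: final = c=4, y=36 (different)
Without step 4: final = c=4, y=36 (different)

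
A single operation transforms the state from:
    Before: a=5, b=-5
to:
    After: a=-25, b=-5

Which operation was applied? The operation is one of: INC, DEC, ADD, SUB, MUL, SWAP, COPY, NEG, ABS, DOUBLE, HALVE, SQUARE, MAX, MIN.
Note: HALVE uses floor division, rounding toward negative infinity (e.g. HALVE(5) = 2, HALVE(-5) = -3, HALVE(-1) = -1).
MUL(a, b)

Analyzing the change:
Before: a=5, b=-5
After: a=-25, b=-5
Variable a changed from 5 to -25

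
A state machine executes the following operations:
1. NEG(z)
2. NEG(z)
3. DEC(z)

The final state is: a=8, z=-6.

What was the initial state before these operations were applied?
a=8, z=-5

Working backwards:
Final state: a=8, z=-6
Before step 3 (DEC(z)): a=8, z=-5
Before step 2 (NEG(z)): a=8, z=5
Before step 1 (NEG(z)): a=8, z=-5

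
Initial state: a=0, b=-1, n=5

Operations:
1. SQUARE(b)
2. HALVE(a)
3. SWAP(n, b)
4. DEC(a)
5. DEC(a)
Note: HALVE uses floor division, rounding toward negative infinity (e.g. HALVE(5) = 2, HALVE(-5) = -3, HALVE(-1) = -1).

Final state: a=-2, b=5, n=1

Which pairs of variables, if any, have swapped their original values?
None

Comparing initial and final values:
n: 5 → 1
a: 0 → -2
b: -1 → 5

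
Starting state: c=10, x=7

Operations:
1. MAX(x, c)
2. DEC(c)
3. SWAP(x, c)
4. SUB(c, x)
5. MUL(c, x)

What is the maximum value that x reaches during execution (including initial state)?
10

Values of x at each step:
Initial: x = 7
After step 1: x = 10 ← maximum
After step 2: x = 10
After step 3: x = 9
After step 4: x = 9
After step 5: x = 9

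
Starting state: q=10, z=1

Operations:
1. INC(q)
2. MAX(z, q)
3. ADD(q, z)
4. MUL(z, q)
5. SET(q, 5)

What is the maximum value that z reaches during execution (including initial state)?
242

Values of z at each step:
Initial: z = 1
After step 1: z = 1
After step 2: z = 11
After step 3: z = 11
After step 4: z = 242 ← maximum
After step 5: z = 242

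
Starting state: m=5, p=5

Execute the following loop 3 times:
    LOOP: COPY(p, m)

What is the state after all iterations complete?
m=5, p=5

Iteration trace:
Start: m=5, p=5
After iteration 1: m=5, p=5
After iteration 2: m=5, p=5
After iteration 3: m=5, p=5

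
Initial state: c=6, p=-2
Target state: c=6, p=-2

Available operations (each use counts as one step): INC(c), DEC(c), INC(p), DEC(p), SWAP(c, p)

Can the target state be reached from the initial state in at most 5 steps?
Yes

Path (0 steps): 0 steps (already at target)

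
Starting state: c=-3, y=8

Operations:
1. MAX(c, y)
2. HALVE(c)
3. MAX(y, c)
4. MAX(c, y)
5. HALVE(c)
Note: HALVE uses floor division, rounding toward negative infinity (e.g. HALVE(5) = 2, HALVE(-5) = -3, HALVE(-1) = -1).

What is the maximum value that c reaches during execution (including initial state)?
8

Values of c at each step:
Initial: c = -3
After step 1: c = 8 ← maximum
After step 2: c = 4
After step 3: c = 4
After step 4: c = 8
After step 5: c = 4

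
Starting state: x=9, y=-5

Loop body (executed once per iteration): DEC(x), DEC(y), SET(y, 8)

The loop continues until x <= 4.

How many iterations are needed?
5

Tracing iterations:
Initial: x=9, y=-5
After iteration 1: x=8, y=8
After iteration 2: x=7, y=8
After iteration 3: x=6, y=8
After iteration 4: x=5, y=8
After iteration 5: x=4, y=8
x <= 4 now holds, so the loop exits after 5 iterations.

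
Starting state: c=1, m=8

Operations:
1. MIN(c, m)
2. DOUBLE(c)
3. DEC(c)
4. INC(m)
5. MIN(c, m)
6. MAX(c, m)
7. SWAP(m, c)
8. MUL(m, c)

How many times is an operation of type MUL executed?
1

Counting MUL operations:
Step 8: MUL(m, c) ← MUL
Total: 1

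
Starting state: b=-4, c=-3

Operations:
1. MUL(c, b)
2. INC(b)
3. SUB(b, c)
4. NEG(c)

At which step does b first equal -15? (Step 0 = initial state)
Step 3

Tracing b:
Initial: b = -4
After step 1: b = -4
After step 2: b = -3
After step 3: b = -15 ← first occurrence
After step 4: b = -15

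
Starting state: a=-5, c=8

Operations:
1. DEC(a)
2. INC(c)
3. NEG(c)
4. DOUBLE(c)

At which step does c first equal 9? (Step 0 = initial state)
Step 2

Tracing c:
Initial: c = 8
After step 1: c = 8
After step 2: c = 9 ← first occurrence
After step 3: c = -9
After step 4: c = -18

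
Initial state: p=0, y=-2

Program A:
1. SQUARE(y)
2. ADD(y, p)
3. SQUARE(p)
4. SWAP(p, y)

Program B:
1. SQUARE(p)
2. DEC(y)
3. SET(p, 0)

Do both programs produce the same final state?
No

Program A final state: p=4, y=0
Program B final state: p=0, y=-3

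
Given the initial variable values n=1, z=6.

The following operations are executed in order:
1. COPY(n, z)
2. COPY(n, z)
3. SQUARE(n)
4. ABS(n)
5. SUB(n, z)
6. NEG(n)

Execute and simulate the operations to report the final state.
{n: -30, z: 6}

Step-by-step execution:
Initial: n=1, z=6
After step 1 (COPY(n, z)): n=6, z=6
After step 2 (COPY(n, z)): n=6, z=6
After step 3 (SQUARE(n)): n=36, z=6
After step 4 (ABS(n)): n=36, z=6
After step 5 (SUB(n, z)): n=30, z=6
After step 6 (NEG(n)): n=-30, z=6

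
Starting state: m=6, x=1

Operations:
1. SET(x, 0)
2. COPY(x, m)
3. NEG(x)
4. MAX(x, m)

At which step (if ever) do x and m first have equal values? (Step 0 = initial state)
Step 2

x and m first become equal after step 2.

Comparing values at each step:
Initial: x=1, m=6
After step 1: x=0, m=6
After step 2: x=6, m=6 ← equal!
After step 3: x=-6, m=6
After step 4: x=6, m=6 ← equal!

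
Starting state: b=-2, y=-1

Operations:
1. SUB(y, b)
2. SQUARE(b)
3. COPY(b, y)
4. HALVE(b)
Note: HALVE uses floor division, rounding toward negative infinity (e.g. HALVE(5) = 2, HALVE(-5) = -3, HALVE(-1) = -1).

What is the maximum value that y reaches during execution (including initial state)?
1

Values of y at each step:
Initial: y = -1
After step 1: y = 1 ← maximum
After step 2: y = 1
After step 3: y = 1
After step 4: y = 1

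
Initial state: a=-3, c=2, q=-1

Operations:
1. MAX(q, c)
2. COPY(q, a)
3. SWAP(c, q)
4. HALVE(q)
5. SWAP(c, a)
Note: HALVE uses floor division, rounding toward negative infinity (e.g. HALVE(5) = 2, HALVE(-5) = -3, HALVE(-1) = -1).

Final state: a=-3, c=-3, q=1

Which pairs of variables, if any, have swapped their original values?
None

Comparing initial and final values:
c: 2 → -3
a: -3 → -3
q: -1 → 1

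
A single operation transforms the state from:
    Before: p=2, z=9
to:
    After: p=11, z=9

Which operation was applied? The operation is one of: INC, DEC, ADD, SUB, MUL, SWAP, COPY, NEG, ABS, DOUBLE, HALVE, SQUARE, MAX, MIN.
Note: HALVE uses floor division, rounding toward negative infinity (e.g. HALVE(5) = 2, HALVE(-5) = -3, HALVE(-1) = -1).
ADD(p, z)

Analyzing the change:
Before: p=2, z=9
After: p=11, z=9
Variable p changed from 2 to 11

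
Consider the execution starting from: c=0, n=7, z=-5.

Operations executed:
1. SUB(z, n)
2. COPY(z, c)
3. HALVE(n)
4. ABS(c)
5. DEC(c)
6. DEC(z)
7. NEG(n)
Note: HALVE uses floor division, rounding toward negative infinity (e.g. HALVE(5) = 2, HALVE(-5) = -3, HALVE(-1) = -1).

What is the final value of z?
z = -1

Tracing execution:
Step 1: SUB(z, n) → z = -12
Step 2: COPY(z, c) → z = 0
Step 3: HALVE(n) → z = 0
Step 4: ABS(c) → z = 0
Step 5: DEC(c) → z = 0
Step 6: DEC(z) → z = -1
Step 7: NEG(n) → z = -1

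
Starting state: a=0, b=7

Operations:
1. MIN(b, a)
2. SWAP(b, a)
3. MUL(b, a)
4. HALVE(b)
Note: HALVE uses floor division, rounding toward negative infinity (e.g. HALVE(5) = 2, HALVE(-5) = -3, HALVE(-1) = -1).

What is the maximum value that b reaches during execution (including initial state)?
7

Values of b at each step:
Initial: b = 7 ← maximum
After step 1: b = 0
After step 2: b = 0
After step 3: b = 0
After step 4: b = 0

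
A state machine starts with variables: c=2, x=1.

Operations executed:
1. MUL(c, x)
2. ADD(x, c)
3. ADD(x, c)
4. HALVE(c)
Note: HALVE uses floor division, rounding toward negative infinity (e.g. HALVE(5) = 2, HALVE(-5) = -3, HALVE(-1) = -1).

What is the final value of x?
x = 5

Tracing execution:
Step 1: MUL(c, x) → x = 1
Step 2: ADD(x, c) → x = 3
Step 3: ADD(x, c) → x = 5
Step 4: HALVE(c) → x = 5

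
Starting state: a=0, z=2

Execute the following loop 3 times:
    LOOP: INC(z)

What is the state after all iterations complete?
a=0, z=5

Iteration trace:
Start: a=0, z=2
After iteration 1: a=0, z=3
After iteration 2: a=0, z=4
After iteration 3: a=0, z=5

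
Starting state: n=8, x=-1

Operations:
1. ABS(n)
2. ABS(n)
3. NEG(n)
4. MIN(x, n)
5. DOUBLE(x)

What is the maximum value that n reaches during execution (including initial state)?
8

Values of n at each step:
Initial: n = 8 ← maximum
After step 1: n = 8
After step 2: n = 8
After step 3: n = -8
After step 4: n = -8
After step 5: n = -8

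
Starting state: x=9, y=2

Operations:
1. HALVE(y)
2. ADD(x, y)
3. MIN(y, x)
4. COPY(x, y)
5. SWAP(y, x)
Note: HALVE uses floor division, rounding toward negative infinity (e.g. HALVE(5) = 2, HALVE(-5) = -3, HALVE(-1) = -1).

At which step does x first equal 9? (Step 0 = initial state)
Step 0

Tracing x:
Initial: x = 9 ← first occurrence
After step 1: x = 9
After step 2: x = 10
After step 3: x = 10
After step 4: x = 1
After step 5: x = 1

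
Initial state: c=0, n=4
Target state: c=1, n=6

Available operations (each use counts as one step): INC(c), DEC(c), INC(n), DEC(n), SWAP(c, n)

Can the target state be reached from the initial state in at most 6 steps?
Yes

Path (3 steps): INC(c) → INC(n) → INC(n)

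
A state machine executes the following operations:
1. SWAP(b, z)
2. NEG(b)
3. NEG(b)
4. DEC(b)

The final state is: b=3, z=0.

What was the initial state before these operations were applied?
b=0, z=4

Working backwards:
Final state: b=3, z=0
Before step 4 (DEC(b)): b=4, z=0
Before step 3 (NEG(b)): b=-4, z=0
Before step 2 (NEG(b)): b=4, z=0
Before step 1 (SWAP(b, z)): b=0, z=4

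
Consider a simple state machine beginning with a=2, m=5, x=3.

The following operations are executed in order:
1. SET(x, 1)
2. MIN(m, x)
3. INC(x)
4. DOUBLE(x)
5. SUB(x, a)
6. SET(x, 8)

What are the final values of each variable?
{a: 2, m: 1, x: 8}

Step-by-step execution:
Initial: a=2, m=5, x=3
After step 1 (SET(x, 1)): a=2, m=5, x=1
After step 2 (MIN(m, x)): a=2, m=1, x=1
After step 3 (INC(x)): a=2, m=1, x=2
After step 4 (DOUBLE(x)): a=2, m=1, x=4
After step 5 (SUB(x, a)): a=2, m=1, x=2
After step 6 (SET(x, 8)): a=2, m=1, x=8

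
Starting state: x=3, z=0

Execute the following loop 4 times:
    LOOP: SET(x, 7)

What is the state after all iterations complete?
x=7, z=0

Iteration trace:
Start: x=3, z=0
After iteration 1: x=7, z=0
After iteration 2: x=7, z=0
After iteration 3: x=7, z=0
After iteration 4: x=7, z=0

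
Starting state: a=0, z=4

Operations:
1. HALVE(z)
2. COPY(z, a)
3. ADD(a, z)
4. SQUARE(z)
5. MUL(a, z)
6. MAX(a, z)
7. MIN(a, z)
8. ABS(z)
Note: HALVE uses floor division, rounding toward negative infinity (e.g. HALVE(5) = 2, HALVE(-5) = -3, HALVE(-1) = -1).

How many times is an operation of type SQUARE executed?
1

Counting SQUARE operations:
Step 4: SQUARE(z) ← SQUARE
Total: 1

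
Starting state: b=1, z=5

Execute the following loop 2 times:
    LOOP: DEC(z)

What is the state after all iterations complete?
b=1, z=3

Iteration trace:
Start: b=1, z=5
After iteration 1: b=1, z=4
After iteration 2: b=1, z=3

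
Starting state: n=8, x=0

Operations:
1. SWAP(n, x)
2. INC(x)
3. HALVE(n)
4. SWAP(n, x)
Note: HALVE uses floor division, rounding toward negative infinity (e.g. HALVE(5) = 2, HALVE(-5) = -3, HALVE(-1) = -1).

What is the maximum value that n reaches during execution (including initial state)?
9

Values of n at each step:
Initial: n = 8
After step 1: n = 0
After step 2: n = 0
After step 3: n = 0
After step 4: n = 9 ← maximum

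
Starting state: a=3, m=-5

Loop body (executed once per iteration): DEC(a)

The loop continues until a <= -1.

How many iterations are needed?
4

Tracing iterations:
Initial: a=3, m=-5
After iteration 1: a=2, m=-5
After iteration 2: a=1, m=-5
After iteration 3: a=0, m=-5
After iteration 4: a=-1, m=-5
a <= -1 now holds, so the loop exits after 4 iterations.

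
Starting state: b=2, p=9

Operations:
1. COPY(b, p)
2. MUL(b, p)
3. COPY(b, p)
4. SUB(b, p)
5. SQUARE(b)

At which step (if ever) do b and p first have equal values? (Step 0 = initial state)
Step 1

b and p first become equal after step 1.

Comparing values at each step:
Initial: b=2, p=9
After step 1: b=9, p=9 ← equal!
After step 2: b=81, p=9
After step 3: b=9, p=9 ← equal!
After step 4: b=0, p=9
After step 5: b=0, p=9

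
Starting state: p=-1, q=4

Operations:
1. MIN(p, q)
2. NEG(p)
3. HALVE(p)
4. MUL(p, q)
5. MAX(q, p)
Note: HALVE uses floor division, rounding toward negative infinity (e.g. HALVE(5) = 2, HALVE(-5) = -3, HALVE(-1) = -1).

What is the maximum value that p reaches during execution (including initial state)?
1

Values of p at each step:
Initial: p = -1
After step 1: p = -1
After step 2: p = 1 ← maximum
After step 3: p = 0
After step 4: p = 0
After step 5: p = 0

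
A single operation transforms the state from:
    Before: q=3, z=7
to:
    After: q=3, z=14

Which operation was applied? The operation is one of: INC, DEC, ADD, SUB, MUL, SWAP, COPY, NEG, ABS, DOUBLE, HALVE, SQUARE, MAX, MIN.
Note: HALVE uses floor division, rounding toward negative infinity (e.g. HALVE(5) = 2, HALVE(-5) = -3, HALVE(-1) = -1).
DOUBLE(z)

Analyzing the change:
Before: q=3, z=7
After: q=3, z=14
Variable z changed from 7 to 14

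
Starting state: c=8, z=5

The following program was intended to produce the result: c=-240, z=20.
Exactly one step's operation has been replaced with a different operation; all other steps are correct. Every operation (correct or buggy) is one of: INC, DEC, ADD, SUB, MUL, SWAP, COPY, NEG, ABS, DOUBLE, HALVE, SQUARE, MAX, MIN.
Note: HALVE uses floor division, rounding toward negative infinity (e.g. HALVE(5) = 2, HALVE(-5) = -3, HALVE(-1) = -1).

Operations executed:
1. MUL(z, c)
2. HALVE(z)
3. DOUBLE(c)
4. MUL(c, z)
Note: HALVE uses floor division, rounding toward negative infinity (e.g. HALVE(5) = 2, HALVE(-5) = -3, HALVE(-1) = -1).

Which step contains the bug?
Step 3

Trace with buggy code:
Initial: c=8, z=5
After step 1: c=8, z=40
After step 2: c=8, z=20
After step 3: c=16, z=20
After step 4: c=320, z=20
Actual final c=320, z=20 ≠ expected c=-240, z=20.
Step 3 is the only position where a single-operation replacement can produce the expected result.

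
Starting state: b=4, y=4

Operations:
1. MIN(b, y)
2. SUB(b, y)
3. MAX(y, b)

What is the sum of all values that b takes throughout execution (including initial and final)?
8

Values of b at each step:
Initial: b = 4
After step 1: b = 4
After step 2: b = 0
After step 3: b = 0
Sum = 4 + 4 + 0 + 0 = 8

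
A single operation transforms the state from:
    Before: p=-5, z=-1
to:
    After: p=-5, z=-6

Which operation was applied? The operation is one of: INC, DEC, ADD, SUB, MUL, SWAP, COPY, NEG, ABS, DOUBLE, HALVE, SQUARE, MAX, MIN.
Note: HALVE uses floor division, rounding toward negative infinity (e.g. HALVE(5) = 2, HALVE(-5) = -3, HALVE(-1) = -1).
ADD(z, p)

Analyzing the change:
Before: p=-5, z=-1
After: p=-5, z=-6
Variable z changed from -1 to -6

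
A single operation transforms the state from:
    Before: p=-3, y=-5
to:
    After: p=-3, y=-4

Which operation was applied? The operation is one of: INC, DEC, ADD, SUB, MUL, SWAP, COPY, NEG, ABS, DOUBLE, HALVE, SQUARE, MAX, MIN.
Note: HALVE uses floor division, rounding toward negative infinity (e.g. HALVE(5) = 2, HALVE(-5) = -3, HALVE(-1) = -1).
INC(y)

Analyzing the change:
Before: p=-3, y=-5
After: p=-3, y=-4
Variable y changed from -5 to -4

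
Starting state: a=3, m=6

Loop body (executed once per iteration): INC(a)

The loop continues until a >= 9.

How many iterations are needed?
6

Tracing iterations:
Initial: a=3, m=6
After iteration 1: a=4, m=6
After iteration 2: a=5, m=6
After iteration 3: a=6, m=6
After iteration 4: a=7, m=6
After iteration 5: a=8, m=6
After iteration 6: a=9, m=6
a >= 9 now holds, so the loop exits after 6 iterations.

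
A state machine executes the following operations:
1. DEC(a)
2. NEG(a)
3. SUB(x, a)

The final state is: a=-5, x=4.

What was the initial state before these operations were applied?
a=6, x=-1

Working backwards:
Final state: a=-5, x=4
Before step 3 (SUB(x, a)): a=-5, x=-1
Before step 2 (NEG(a)): a=5, x=-1
Before step 1 (DEC(a)): a=6, x=-1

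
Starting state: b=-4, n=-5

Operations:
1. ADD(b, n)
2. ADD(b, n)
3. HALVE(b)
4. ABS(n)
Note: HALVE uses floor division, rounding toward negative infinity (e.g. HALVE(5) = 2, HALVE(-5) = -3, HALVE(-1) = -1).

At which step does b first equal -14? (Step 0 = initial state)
Step 2

Tracing b:
Initial: b = -4
After step 1: b = -9
After step 2: b = -14 ← first occurrence
After step 3: b = -7
After step 4: b = -7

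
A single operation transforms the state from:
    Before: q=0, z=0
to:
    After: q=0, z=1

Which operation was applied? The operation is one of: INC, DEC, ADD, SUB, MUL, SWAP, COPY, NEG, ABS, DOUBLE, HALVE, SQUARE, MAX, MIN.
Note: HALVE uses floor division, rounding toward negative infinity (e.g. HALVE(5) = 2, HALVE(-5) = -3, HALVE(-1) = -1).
INC(z)

Analyzing the change:
Before: q=0, z=0
After: q=0, z=1
Variable z changed from 0 to 1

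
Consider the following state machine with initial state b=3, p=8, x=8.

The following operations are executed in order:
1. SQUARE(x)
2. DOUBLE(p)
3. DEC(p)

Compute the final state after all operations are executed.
{b: 3, p: 15, x: 64}

Step-by-step execution:
Initial: b=3, p=8, x=8
After step 1 (SQUARE(x)): b=3, p=8, x=64
After step 2 (DOUBLE(p)): b=3, p=16, x=64
After step 3 (DEC(p)): b=3, p=15, x=64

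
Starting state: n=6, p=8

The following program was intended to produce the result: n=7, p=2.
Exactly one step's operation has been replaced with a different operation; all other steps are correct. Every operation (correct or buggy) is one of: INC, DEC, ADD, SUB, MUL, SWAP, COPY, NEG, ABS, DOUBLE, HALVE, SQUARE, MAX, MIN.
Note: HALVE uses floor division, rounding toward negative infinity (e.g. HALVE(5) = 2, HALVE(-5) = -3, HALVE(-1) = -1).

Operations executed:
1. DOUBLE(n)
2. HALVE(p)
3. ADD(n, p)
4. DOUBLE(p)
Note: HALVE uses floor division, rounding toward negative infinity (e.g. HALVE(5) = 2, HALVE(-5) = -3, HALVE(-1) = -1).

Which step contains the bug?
Step 1

Trace with buggy code:
Initial: n=6, p=8
After step 1: n=12, p=8
After step 2: n=12, p=4
After step 3: n=16, p=4
After step 4: n=16, p=8
Actual final n=16, p=8 ≠ expected n=7, p=2.
Step 1 is the only position where a single-operation replacement can produce the expected result.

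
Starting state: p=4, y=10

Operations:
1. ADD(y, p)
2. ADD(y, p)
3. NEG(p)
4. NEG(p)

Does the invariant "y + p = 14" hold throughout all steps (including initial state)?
No, violated after step 1

The invariant is violated after step 1.

State at each step:
Initial: p=4, y=10
After step 1: p=4, y=14
After step 2: p=4, y=18
After step 3: p=-4, y=18
After step 4: p=4, y=18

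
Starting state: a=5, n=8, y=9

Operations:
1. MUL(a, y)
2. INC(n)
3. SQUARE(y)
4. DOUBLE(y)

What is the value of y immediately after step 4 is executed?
y = 162

Tracing y through execution:
Initial: y = 9
After step 1 (MUL(a, y)): y = 9
After step 2 (INC(n)): y = 9
After step 3 (SQUARE(y)): y = 81
After step 4 (DOUBLE(y)): y = 162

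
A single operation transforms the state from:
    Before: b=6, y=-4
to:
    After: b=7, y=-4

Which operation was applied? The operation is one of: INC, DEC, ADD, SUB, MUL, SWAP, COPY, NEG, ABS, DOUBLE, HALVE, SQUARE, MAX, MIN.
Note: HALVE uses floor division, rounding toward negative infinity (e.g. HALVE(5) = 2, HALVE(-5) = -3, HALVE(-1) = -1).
INC(b)

Analyzing the change:
Before: b=6, y=-4
After: b=7, y=-4
Variable b changed from 6 to 7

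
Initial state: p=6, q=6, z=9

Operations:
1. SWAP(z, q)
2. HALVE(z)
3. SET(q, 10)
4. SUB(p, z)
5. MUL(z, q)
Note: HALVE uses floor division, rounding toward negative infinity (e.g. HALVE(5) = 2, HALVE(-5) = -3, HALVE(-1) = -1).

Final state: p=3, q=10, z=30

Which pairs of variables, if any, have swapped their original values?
None

Comparing initial and final values:
q: 6 → 10
z: 9 → 30
p: 6 → 3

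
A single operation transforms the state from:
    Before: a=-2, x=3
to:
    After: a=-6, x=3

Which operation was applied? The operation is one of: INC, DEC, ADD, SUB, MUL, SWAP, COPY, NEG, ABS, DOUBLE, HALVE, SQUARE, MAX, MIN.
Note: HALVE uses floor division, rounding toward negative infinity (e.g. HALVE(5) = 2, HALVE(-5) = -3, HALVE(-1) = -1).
MUL(a, x)

Analyzing the change:
Before: a=-2, x=3
After: a=-6, x=3
Variable a changed from -2 to -6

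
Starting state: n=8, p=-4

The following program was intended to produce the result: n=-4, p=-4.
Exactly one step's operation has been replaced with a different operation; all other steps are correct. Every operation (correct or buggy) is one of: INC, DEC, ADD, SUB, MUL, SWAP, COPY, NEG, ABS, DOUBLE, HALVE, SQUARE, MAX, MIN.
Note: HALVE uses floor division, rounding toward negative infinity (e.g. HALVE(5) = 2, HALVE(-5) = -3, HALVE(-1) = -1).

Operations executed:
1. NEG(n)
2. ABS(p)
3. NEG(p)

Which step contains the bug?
Step 1

Trace with buggy code:
Initial: n=8, p=-4
After step 1: n=-8, p=-4
After step 2: n=-8, p=4
After step 3: n=-8, p=-4
Actual final n=-8, p=-4 ≠ expected n=-4, p=-4.
Step 1 is the only position where a single-operation replacement can produce the expected result.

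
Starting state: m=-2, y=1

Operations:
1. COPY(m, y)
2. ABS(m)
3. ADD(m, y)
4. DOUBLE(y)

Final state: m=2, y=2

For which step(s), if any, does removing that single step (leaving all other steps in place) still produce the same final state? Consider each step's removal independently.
Step(s) 2

Testing removal of each single step:
Without step 1: final = m=3, y=2 (different)
Without step 2: final = m=2, y=2 (same)
Without step 3: final = m=1, y=2 (different)
Without step 4: final = m=2, y=1 (different)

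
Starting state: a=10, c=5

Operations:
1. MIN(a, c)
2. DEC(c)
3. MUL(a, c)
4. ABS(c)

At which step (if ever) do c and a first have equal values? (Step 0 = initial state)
Step 1

c and a first become equal after step 1.

Comparing values at each step:
Initial: c=5, a=10
After step 1: c=5, a=5 ← equal!
After step 2: c=4, a=5
After step 3: c=4, a=20
After step 4: c=4, a=20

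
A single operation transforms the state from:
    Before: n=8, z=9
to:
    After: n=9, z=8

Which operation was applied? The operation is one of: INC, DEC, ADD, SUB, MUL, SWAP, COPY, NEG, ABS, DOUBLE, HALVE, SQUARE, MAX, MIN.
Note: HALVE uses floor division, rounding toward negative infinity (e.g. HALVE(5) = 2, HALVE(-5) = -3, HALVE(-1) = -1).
SWAP(z, n)

Analyzing the change:
Before: n=8, z=9
After: n=9, z=8
Variable z changed from 9 to 8
Variable n changed from 8 to 9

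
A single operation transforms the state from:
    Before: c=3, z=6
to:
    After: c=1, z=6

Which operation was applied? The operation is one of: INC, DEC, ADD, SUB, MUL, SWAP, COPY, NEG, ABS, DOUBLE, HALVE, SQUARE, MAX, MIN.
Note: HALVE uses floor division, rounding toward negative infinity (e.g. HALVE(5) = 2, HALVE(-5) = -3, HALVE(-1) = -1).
HALVE(c)

Analyzing the change:
Before: c=3, z=6
After: c=1, z=6
Variable c changed from 3 to 1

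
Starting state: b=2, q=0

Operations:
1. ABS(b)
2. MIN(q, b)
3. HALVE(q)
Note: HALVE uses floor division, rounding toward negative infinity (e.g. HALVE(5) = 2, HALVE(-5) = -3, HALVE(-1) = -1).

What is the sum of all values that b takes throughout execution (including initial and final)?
8

Values of b at each step:
Initial: b = 2
After step 1: b = 2
After step 2: b = 2
After step 3: b = 2
Sum = 2 + 2 + 2 + 2 = 8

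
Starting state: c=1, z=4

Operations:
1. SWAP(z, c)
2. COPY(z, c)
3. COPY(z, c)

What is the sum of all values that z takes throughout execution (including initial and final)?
13

Values of z at each step:
Initial: z = 4
After step 1: z = 1
After step 2: z = 4
After step 3: z = 4
Sum = 4 + 1 + 4 + 4 = 13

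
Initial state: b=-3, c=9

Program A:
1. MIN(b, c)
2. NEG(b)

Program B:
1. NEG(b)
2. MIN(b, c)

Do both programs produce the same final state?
Yes

Program A final state: b=3, c=9
Program B final state: b=3, c=9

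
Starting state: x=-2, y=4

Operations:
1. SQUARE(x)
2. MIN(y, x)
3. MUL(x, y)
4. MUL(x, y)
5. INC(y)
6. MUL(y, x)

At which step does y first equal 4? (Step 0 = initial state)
Step 0

Tracing y:
Initial: y = 4 ← first occurrence
After step 1: y = 4
After step 2: y = 4
After step 3: y = 4
After step 4: y = 4
After step 5: y = 5
After step 6: y = 320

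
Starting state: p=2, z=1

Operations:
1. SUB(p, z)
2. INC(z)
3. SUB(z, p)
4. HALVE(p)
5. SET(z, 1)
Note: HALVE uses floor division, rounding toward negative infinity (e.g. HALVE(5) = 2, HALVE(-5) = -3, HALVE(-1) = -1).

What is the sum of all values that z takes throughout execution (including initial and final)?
7

Values of z at each step:
Initial: z = 1
After step 1: z = 1
After step 2: z = 2
After step 3: z = 1
After step 4: z = 1
After step 5: z = 1
Sum = 1 + 1 + 2 + 1 + 1 + 1 = 7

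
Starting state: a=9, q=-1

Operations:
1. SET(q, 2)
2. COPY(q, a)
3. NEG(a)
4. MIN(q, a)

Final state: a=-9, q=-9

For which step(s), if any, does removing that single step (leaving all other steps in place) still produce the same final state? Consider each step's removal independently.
Step(s) 1, 2

Testing removal of each single step:
Without step 1: final = a=-9, q=-9 (same)
Without step 2: final = a=-9, q=-9 (same)
Without step 3: final = a=9, q=9 (different)
Without step 4: final = a=-9, q=9 (different)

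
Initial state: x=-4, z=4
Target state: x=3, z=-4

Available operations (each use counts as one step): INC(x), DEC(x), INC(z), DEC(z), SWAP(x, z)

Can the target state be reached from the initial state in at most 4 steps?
Yes

Path (2 steps): DEC(z) → SWAP(x, z)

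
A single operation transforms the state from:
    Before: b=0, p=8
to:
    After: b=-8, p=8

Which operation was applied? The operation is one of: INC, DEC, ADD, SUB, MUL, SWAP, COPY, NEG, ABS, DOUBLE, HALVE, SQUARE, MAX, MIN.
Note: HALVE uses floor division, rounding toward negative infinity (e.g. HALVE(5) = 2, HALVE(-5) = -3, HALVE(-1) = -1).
SUB(b, p)

Analyzing the change:
Before: b=0, p=8
After: b=-8, p=8
Variable b changed from 0 to -8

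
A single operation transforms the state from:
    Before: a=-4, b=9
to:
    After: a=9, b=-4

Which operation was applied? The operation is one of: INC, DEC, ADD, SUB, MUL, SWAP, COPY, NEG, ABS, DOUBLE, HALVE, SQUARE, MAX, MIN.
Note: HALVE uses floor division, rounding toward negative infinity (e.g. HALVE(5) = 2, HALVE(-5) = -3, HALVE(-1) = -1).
SWAP(a, b)

Analyzing the change:
Before: a=-4, b=9
After: a=9, b=-4
Variable a changed from -4 to 9
Variable b changed from 9 to -4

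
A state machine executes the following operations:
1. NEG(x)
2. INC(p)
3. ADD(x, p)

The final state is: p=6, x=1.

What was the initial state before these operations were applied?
p=5, x=5

Working backwards:
Final state: p=6, x=1
Before step 3 (ADD(x, p)): p=6, x=-5
Before step 2 (INC(p)): p=5, x=-5
Before step 1 (NEG(x)): p=5, x=5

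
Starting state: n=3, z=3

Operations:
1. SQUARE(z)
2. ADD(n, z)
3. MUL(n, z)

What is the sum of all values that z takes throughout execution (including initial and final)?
30

Values of z at each step:
Initial: z = 3
After step 1: z = 9
After step 2: z = 9
After step 3: z = 9
Sum = 3 + 9 + 9 + 9 = 30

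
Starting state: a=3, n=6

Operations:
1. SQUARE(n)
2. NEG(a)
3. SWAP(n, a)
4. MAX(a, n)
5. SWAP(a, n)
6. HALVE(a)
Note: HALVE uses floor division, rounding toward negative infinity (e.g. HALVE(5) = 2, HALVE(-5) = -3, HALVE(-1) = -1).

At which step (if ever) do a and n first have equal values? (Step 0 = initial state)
Never

a and n never become equal during execution.

Comparing values at each step:
Initial: a=3, n=6
After step 1: a=3, n=36
After step 2: a=-3, n=36
After step 3: a=36, n=-3
After step 4: a=36, n=-3
After step 5: a=-3, n=36
After step 6: a=-2, n=36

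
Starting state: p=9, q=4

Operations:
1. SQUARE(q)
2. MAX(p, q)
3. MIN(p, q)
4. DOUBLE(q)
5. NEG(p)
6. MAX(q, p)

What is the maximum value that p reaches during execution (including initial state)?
16

Values of p at each step:
Initial: p = 9
After step 1: p = 9
After step 2: p = 16 ← maximum
After step 3: p = 16
After step 4: p = 16
After step 5: p = -16
After step 6: p = -16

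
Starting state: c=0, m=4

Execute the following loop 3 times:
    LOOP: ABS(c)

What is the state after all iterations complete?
c=0, m=4

Iteration trace:
Start: c=0, m=4
After iteration 1: c=0, m=4
After iteration 2: c=0, m=4
After iteration 3: c=0, m=4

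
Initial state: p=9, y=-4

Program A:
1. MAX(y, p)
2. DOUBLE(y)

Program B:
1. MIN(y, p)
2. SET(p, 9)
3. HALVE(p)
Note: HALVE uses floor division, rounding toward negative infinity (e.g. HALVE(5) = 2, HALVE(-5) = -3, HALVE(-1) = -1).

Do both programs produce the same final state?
No

Program A final state: p=9, y=18
Program B final state: p=4, y=-4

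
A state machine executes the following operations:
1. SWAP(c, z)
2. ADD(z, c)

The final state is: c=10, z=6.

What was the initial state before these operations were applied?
c=-4, z=10

Working backwards:
Final state: c=10, z=6
Before step 2 (ADD(z, c)): c=10, z=-4
Before step 1 (SWAP(c, z)): c=-4, z=10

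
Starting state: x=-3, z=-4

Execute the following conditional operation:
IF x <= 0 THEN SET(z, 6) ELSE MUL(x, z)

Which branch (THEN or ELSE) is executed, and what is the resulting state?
Branch: THEN, Final state: x=-3, z=6

Evaluating condition: x <= 0
x = -3
Condition is True, so THEN branch executes
After SET(z, 6): x=-3, z=6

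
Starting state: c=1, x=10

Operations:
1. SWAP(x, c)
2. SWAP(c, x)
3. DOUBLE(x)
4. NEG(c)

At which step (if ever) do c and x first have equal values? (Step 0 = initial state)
Never

c and x never become equal during execution.

Comparing values at each step:
Initial: c=1, x=10
After step 1: c=10, x=1
After step 2: c=1, x=10
After step 3: c=1, x=20
After step 4: c=-1, x=20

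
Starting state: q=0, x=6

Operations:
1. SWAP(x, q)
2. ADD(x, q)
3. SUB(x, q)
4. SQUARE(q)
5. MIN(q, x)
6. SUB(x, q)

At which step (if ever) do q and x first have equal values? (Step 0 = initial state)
Step 2

q and x first become equal after step 2.

Comparing values at each step:
Initial: q=0, x=6
After step 1: q=6, x=0
After step 2: q=6, x=6 ← equal!
After step 3: q=6, x=0
After step 4: q=36, x=0
After step 5: q=0, x=0 ← equal!
After step 6: q=0, x=0 ← equal!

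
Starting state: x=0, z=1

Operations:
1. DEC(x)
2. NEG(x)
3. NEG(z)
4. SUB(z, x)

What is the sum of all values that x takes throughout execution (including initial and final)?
2

Values of x at each step:
Initial: x = 0
After step 1: x = -1
After step 2: x = 1
After step 3: x = 1
After step 4: x = 1
Sum = 0 + -1 + 1 + 1 + 1 = 2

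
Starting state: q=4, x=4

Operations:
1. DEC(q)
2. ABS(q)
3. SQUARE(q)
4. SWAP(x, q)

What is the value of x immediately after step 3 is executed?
x = 4

Tracing x through execution:
Initial: x = 4
After step 1 (DEC(q)): x = 4
After step 2 (ABS(q)): x = 4
After step 3 (SQUARE(q)): x = 4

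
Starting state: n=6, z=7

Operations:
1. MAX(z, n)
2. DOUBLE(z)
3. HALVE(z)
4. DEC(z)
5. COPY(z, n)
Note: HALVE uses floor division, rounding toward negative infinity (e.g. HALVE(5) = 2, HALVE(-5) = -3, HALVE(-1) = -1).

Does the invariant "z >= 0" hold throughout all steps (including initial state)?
Yes

The invariant holds at every step.

State at each step:
Initial: n=6, z=7
After step 1: n=6, z=7
After step 2: n=6, z=14
After step 3: n=6, z=7
After step 4: n=6, z=6
After step 5: n=6, z=6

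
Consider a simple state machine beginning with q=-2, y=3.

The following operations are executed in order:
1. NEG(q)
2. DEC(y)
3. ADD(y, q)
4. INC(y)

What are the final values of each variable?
{q: 2, y: 5}

Step-by-step execution:
Initial: q=-2, y=3
After step 1 (NEG(q)): q=2, y=3
After step 2 (DEC(y)): q=2, y=2
After step 3 (ADD(y, q)): q=2, y=4
After step 4 (INC(y)): q=2, y=5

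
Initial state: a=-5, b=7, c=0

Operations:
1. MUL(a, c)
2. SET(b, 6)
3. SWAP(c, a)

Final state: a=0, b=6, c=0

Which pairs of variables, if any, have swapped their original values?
None

Comparing initial and final values:
c: 0 → 0
a: -5 → 0
b: 7 → 6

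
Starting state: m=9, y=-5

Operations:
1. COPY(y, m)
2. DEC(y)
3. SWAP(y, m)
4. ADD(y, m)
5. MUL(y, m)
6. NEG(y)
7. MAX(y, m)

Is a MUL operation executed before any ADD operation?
No

First MUL: step 5
First ADD: step 4
Since 5 > 4, ADD comes first.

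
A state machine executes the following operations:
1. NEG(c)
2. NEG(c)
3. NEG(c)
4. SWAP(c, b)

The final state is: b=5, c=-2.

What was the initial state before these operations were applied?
b=-2, c=-5

Working backwards:
Final state: b=5, c=-2
Before step 4 (SWAP(c, b)): b=-2, c=5
Before step 3 (NEG(c)): b=-2, c=-5
Before step 2 (NEG(c)): b=-2, c=5
Before step 1 (NEG(c)): b=-2, c=-5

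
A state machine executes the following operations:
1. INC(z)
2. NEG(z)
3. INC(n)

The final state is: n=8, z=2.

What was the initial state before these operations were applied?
n=7, z=-3

Working backwards:
Final state: n=8, z=2
Before step 3 (INC(n)): n=7, z=2
Before step 2 (NEG(z)): n=7, z=-2
Before step 1 (INC(z)): n=7, z=-3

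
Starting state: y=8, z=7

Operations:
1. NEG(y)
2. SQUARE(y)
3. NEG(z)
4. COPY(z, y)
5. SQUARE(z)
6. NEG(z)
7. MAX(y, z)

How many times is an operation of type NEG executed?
3

Counting NEG operations:
Step 1: NEG(y) ← NEG
Step 3: NEG(z) ← NEG
Step 6: NEG(z) ← NEG
Total: 3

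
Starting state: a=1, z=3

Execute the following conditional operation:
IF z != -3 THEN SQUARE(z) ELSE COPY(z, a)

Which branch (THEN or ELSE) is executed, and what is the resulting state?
Branch: THEN, Final state: a=1, z=9

Evaluating condition: z != -3
z = 3
Condition is True, so THEN branch executes
After SQUARE(z): a=1, z=9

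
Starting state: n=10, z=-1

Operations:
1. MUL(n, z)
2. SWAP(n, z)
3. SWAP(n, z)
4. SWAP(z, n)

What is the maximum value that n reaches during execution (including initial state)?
10

Values of n at each step:
Initial: n = 10 ← maximum
After step 1: n = -10
After step 2: n = -1
After step 3: n = -10
After step 4: n = -1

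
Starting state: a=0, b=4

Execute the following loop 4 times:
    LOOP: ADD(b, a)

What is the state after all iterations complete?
a=0, b=4

Iteration trace:
Start: a=0, b=4
After iteration 1: a=0, b=4
After iteration 2: a=0, b=4
After iteration 3: a=0, b=4
After iteration 4: a=0, b=4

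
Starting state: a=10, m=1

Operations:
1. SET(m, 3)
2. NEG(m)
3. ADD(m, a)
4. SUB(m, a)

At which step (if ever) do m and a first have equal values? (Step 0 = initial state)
Never

m and a never become equal during execution.

Comparing values at each step:
Initial: m=1, a=10
After step 1: m=3, a=10
After step 2: m=-3, a=10
After step 3: m=7, a=10
After step 4: m=-3, a=10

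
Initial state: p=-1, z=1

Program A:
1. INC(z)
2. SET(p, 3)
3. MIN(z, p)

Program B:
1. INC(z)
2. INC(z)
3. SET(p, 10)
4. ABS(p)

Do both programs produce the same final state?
No

Program A final state: p=3, z=2
Program B final state: p=10, z=3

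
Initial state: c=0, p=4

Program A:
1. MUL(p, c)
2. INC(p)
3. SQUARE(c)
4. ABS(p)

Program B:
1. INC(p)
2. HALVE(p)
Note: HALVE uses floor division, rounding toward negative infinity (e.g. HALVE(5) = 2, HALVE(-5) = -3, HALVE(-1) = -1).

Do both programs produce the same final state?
No

Program A final state: c=0, p=1
Program B final state: c=0, p=2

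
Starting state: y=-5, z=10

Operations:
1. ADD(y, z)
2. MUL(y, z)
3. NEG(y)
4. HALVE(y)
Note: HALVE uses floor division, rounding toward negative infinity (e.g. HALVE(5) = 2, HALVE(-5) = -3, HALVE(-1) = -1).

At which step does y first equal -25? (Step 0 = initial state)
Step 4

Tracing y:
Initial: y = -5
After step 1: y = 5
After step 2: y = 50
After step 3: y = -50
After step 4: y = -25 ← first occurrence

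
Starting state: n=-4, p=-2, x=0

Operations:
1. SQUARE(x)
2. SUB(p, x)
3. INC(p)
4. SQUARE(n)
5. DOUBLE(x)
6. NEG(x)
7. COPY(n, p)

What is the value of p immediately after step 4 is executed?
p = -1

Tracing p through execution:
Initial: p = -2
After step 1 (SQUARE(x)): p = -2
After step 2 (SUB(p, x)): p = -2
After step 3 (INC(p)): p = -1
After step 4 (SQUARE(n)): p = -1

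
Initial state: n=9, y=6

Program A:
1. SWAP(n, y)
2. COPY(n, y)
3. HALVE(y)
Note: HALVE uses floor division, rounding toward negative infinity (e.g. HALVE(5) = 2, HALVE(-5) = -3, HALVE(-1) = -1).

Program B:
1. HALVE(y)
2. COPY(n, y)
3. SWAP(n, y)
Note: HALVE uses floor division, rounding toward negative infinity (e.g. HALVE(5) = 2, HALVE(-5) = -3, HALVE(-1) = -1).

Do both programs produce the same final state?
No

Program A final state: n=9, y=4
Program B final state: n=3, y=3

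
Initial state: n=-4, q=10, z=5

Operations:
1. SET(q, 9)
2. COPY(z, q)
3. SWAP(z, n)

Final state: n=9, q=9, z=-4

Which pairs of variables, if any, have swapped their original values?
None

Comparing initial and final values:
n: -4 → 9
z: 5 → -4
q: 10 → 9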